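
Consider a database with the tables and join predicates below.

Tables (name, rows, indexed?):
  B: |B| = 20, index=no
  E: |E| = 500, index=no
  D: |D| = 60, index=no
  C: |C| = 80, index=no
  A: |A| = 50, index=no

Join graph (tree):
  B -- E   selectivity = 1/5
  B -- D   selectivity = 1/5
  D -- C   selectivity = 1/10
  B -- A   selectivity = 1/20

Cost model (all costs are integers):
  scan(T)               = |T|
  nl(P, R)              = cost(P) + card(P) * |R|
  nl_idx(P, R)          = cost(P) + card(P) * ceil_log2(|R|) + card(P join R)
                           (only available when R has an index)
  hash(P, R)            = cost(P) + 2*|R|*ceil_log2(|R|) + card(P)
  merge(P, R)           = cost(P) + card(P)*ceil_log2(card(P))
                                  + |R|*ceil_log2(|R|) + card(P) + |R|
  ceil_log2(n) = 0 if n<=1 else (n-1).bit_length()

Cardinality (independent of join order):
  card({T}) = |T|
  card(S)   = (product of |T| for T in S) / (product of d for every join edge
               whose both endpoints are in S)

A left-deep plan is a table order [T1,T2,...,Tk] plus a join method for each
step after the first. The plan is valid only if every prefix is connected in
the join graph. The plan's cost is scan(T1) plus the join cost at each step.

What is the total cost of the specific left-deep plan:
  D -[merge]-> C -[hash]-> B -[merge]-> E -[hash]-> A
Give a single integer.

222440

step 1: scan D: cost=60, card=60
step 2: join C via merge
    card(P join C) = 60*80/(10) = 480
    cost = 60 + 60*6 + 80*7 + 60 + 80 = 1120
step 3: join B via hash
    card(P join B) = 480*20/(5) = 1920
    cost = 1120 + 2*20*5 + 480 = 1800
step 4: join E via merge
    card(P join E) = 1920*500/(5) = 192000
    cost = 1800 + 1920*11 + 500*9 + 1920 + 500 = 29840
step 5: join A via hash
    card(P join A) = 192000*50/(20) = 480000
    cost = 29840 + 2*50*6 + 192000 = 222440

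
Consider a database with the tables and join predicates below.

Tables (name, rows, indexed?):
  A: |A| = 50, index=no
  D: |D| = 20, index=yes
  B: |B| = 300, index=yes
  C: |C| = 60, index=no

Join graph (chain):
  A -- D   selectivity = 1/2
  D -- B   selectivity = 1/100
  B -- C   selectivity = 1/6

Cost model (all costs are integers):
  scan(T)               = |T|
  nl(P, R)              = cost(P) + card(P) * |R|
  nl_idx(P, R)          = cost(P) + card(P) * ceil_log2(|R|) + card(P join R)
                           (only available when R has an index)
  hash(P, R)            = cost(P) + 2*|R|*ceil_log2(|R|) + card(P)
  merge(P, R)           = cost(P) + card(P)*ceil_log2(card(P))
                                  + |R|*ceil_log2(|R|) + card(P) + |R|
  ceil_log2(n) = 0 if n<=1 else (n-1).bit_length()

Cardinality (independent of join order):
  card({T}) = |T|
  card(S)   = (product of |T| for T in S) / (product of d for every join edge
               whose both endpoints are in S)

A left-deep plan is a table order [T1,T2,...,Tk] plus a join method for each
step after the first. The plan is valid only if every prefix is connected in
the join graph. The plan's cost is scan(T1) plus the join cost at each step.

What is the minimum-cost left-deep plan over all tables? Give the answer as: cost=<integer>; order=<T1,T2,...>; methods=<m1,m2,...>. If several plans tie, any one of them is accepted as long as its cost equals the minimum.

cost=2240; order=D,B,C,A; methods=nl_idx,hash,hash

Selinger DP (subsets sized 1..n):
  {A}: scan cost=50, card=50
  {D}: scan cost=20, card=20
  {B}: scan cost=300, card=300
  {C}: scan cost=60, card=60
  {AD}: card=500; try (D,hash)→300, (A,merge)→490, (D,merge)→520, (A,hash)→640, (D,nl_idx)→800, (A,nl)→1020 …(+1); best=300 via (D,hash)
  {BD}: card=60; try (B,nl_idx)→260, (D,hash)→800, (D,nl_idx)→1860, (B,merge)→3140, (D,merge)→3420, (B,hash)→5440 …(+2); best=260 via (B,nl_idx)
  {BC}: card=3000; try (C,hash)→1320, (B,merge)→3480, (B,nl_idx)→3600, (C,merge)→3720, (B,hash)→5520, (B,nl)→18060 …(+1); best=1320 via (C,hash)
  {ABD}: card=1500; try (A,hash)→920, (A,merge)→1030, (A,nl)→3260, (B,hash)→6200, (B,nl_idx)→6300, (B,merge)→8300 …(+1); best=920 via (A,hash)
  {BCD}: card=600; try (C,hash)→1040, (C,merge)→1100, (C,nl)→3860, (D,hash)→4520, (D,nl_idx)→16920, (D,merge)→40440 …(+1); best=1040 via (C,hash)
  {ABCD}: card=15000; try (A,hash)→2240, (C,hash)→3140, (A,merge)→7990, (C,merge)→19340, (A,nl)→31040, (C,nl)→90920; best=2240 via (A,hash)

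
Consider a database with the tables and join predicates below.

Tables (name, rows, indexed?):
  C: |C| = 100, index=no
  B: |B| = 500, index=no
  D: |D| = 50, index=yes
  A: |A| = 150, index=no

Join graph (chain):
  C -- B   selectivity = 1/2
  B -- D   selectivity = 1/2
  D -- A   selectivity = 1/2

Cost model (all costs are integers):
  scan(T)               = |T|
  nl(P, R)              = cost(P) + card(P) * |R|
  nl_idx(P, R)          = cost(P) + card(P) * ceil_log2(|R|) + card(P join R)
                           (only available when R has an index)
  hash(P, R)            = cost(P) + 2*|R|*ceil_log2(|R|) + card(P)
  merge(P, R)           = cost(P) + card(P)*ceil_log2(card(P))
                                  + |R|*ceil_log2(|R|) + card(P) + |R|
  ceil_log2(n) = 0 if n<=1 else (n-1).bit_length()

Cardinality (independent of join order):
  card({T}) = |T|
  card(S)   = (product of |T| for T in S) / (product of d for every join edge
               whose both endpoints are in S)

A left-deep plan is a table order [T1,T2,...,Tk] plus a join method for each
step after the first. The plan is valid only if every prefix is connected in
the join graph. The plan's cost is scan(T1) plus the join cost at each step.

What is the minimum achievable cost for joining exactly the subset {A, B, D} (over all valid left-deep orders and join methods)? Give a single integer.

13650

Selinger DP over subsets of {A,B,D}:
  {B}: scan cost=500, card=500
  {D}: scan cost=50, card=50
  {A}: scan cost=150, card=150
  {BD}: card=12500; try (D,hash)→1600, (B,merge)→5400, (D,merge)→5850, (B,hash)→9100, (D,nl_idx)→16000, (B,nl)→25050 …(+1); best=1600 via (D,hash)
  {AD}: card=3750; try (D,hash)→900, (A,merge)→1750, (D,merge)→1850, (A,hash)→2500, (D,nl_idx)→4800, (A,nl)→7550 …(+1); best=900 via (D,hash)
  {ABD}: card=937500; try (B,hash)→13650, (A,hash)→16500, (B,merge)→54650, (A,merge)→190450, (B,nl)→1875900, (A,nl)→1876600; best=13650 via (B,hash)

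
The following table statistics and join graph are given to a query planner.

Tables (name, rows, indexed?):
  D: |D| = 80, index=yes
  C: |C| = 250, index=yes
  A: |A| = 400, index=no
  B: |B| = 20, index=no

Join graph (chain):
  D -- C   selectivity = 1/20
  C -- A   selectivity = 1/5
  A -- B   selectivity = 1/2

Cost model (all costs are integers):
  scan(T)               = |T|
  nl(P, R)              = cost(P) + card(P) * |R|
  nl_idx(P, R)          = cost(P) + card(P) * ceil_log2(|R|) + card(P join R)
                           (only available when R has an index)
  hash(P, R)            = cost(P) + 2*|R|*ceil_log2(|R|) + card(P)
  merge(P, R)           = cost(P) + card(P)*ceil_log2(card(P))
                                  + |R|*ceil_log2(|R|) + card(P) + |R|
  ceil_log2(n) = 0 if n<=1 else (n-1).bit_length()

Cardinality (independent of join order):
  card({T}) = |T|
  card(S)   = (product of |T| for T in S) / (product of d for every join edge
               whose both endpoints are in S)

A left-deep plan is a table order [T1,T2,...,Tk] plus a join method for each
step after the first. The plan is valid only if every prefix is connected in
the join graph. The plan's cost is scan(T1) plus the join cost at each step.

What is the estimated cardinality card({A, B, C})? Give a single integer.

200000

Tables in S: A(400), B(20), C(250)
Edges inside S: C-A(d=5), A-B(d=2)
numerator = 400 * 20 * 250 = 2000000
denominator = 5 * 2 = 10
card(S) = 2000000 / 10 = 200000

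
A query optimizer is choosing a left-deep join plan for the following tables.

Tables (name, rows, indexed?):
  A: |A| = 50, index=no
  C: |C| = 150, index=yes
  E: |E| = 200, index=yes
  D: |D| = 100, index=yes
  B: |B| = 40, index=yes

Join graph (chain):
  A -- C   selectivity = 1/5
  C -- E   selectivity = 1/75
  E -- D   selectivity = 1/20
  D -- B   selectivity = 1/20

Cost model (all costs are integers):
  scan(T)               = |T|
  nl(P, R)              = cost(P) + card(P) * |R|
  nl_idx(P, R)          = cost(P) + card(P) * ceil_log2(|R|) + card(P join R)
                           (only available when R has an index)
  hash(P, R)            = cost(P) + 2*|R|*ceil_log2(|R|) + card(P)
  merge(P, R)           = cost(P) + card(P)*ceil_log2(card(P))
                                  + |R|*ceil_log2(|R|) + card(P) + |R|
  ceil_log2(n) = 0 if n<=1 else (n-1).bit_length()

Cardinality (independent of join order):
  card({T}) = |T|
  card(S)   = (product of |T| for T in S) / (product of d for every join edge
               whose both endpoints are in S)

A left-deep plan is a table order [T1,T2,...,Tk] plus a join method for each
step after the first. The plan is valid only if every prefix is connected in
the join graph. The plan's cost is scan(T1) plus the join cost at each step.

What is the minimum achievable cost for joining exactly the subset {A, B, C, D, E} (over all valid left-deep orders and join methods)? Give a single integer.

10630

Selinger DP over subsets of {A,B,C,D,E}:
  {A}: scan cost=50, card=50
  {C}: scan cost=150, card=150
  {E}: scan cost=200, card=200
  {D}: scan cost=100, card=100
  {B}: scan cost=40, card=40
  {AC}: card=1500; try (A,hash)→900, (C,merge)→1750, (A,merge)→1850, (C,nl_idx)→1950, (C,hash)→2500, (C,nl)→7550 …(+1); best=900 via (A,hash)
  {CE}: card=400; try (E,nl_idx)→1750, (C,nl_idx)→2200, (C,hash)→2800, (E,merge)→3300, (C,merge)→3350, (E,hash)→3500 …(+2); best=1750 via (E,nl_idx)
  {DE}: card=1000; try (D,hash)→1800, (E,nl_idx)→1900, (D,nl_idx)→2600, (E,merge)→2700, (D,merge)→2800, (E,hash)→3400 …(+2); best=1800 via (D,hash)
  {BD}: card=200; try (D,nl_idx)→520, (B,hash)→680, (B,nl_idx)→900, (D,merge)→1120, (B,merge)→1180, (D,hash)→1480 …(+2); best=520 via (D,nl_idx)
  {ACE}: card=4000; try (A,hash)→2750, (E,hash)→5600, (A,merge)→6100, (E,nl_idx)→16900, (E,merge)→20700, (A,nl)→21750 …(+1); best=2750 via (A,hash)
  {CDE}: card=2000; try (D,hash)→3550, (C,hash)→5200, (D,merge)→6550, (D,nl_idx)→6550, (C,nl_idx)→11800, (C,merge)→14150 …(+2); best=3550 via (D,hash)
  {BDE}: card=2000; try (B,hash)→3280, (E,hash)→3920, (E,merge)→4120, (E,nl_idx)→4120, (B,nl_idx)→9800, (B,merge)→13080 …(+2); best=3280 via (B,hash)
  {ACDE}: card=20000; try (A,hash)→6150, (D,hash)→8150, (A,merge)→27900, (D,nl_idx)→50750, (D,merge)→55550, (A,nl)→103550 …(+1); best=6150 via (A,hash)
  {BCDE}: card=4000; try (B,hash)→6030, (C,hash)→7680, (B,nl_idx)→19550, (C,nl_idx)→23280, (B,merge)→27830, (C,merge)→28630 …(+2); best=6030 via (B,hash)
  {ABCDE}: card=40000; try (A,hash)→10630, (B,hash)→26630, (A,merge)→58380, (B,nl_idx)→166150, (A,nl)→206030, (B,merge)→326430 …(+1); best=10630 via (A,hash)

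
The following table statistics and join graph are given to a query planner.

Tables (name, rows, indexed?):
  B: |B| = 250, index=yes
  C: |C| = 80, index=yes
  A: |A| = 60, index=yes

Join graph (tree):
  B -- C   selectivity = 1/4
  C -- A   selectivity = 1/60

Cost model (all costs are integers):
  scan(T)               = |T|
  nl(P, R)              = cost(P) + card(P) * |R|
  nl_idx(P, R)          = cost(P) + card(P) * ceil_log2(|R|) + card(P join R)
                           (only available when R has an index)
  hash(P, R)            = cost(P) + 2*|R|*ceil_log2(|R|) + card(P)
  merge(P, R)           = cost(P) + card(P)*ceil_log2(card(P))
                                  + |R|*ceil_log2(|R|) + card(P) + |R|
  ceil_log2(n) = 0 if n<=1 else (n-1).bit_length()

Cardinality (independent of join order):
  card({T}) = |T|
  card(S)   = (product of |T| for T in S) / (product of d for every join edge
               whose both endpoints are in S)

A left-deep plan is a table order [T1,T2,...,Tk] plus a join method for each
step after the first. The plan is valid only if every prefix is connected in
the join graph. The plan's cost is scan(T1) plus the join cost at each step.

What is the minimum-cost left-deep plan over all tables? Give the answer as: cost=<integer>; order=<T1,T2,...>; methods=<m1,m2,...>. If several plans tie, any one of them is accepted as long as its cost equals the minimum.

cost=3450; order=A,C,B; methods=nl_idx,merge

Selinger DP (subsets sized 1..n):
  {B}: scan cost=250, card=250
  {C}: scan cost=80, card=80
  {A}: scan cost=60, card=60
  {BC}: card=5000; try (C,hash)→1620, (B,merge)→2970, (C,merge)→3140, (B,hash)→4160, (B,nl_idx)→5720, (C,nl_idx)→7000 …(+2); best=1620 via (C,hash)
  {AC}: card=80; try (C,nl_idx)→560, (A,nl_idx)→640, (A,hash)→880, (C,merge)→1120, (A,merge)→1140, (C,hash)→1240 …(+2); best=560 via (C,nl_idx)
  {ABC}: card=5000; try (B,merge)→3450, (B,hash)→4640, (B,nl_idx)→6200, (A,hash)→7340, (B,nl)→20560, (A,nl_idx)→36620 …(+2); best=3450 via (B,merge)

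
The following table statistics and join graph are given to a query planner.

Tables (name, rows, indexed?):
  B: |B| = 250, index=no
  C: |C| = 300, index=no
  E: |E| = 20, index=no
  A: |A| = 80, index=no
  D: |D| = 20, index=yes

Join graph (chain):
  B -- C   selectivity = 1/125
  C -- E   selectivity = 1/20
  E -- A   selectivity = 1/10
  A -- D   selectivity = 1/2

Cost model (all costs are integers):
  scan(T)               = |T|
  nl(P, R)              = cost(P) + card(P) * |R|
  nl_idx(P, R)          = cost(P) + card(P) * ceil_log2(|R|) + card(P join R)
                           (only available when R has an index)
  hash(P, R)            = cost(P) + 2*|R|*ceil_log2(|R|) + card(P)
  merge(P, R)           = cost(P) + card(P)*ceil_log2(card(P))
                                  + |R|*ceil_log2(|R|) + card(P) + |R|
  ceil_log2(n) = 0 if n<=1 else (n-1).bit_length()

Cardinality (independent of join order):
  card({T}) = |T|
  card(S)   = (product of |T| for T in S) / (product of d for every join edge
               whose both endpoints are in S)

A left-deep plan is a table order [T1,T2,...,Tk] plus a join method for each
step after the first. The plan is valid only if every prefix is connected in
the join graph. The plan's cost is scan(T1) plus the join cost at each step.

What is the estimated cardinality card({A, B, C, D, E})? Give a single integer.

48000

Tables in S: A(80), B(250), C(300), D(20), E(20)
Edges inside S: B-C(d=125), C-E(d=20), E-A(d=10), A-D(d=2)
numerator = 80 * 250 * 300 * 20 * 20 = 2400000000
denominator = 125 * 20 * 10 * 2 = 50000
card(S) = 2400000000 / 50000 = 48000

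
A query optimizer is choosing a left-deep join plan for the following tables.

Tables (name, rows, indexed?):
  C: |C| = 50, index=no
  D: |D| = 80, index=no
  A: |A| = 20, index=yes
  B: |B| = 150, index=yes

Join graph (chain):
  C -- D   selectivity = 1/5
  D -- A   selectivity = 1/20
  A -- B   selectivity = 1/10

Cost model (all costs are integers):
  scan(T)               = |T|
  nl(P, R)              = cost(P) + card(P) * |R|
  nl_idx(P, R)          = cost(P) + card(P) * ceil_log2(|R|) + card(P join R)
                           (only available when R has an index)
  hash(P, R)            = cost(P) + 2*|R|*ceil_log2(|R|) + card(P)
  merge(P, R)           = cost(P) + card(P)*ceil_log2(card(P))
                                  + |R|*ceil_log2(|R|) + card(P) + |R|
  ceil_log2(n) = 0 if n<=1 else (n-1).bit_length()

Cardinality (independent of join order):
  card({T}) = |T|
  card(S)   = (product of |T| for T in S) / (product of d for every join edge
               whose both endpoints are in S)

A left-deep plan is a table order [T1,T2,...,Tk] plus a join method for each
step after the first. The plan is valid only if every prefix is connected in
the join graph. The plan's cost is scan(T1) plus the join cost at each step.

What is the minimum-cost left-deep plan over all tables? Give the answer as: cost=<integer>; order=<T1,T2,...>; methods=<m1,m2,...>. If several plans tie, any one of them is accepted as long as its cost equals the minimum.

Selinger DP (subsets sized 1..n):
  {C}: scan cost=50, card=50
  {D}: scan cost=80, card=80
  {A}: scan cost=20, card=20
  {B}: scan cost=150, card=150
  {CD}: card=800; try (C,hash)→760, (D,merge)→1040, (C,merge)→1070, (D,hash)→1220, (D,nl)→4050, (C,nl)→4080; best=760 via (C,hash)
  {AD}: card=80; try (A,hash)→360, (A,nl_idx)→560, (D,merge)→780, (A,merge)→840, (D,hash)→1160, (D,nl)→1620 …(+1); best=360 via (A,hash)
  {AB}: card=300; try (B,nl_idx)→480, (A,hash)→500, (A,nl_idx)→1200, (B,merge)→1490, (A,merge)→1620, (B,hash)→2440 …(+2); best=480 via (B,nl_idx)
  {ACD}: card=800; try (C,hash)→1040, (C,merge)→1350, (A,hash)→1760, (C,nl)→4360, (A,nl_idx)→5560, (A,merge)→9680 …(+1); best=1040 via (C,hash)
  {ABD}: card=1200; try (D,hash)→1900, (B,nl_idx)→2200, (B,merge)→2350, (B,hash)→2840, (D,merge)→4120, (B,nl)→12360 …(+1); best=1900 via (D,hash)
  {ABCD}: card=12000; try (C,hash)→3700, (B,hash)→4240, (B,merge)→11190, (C,merge)→16650, (B,nl_idx)→19440, (C,nl)→61900 …(+1); best=3700 via (C,hash)

cost=3700; order=A,B,D,C; methods=nl_idx,hash,hash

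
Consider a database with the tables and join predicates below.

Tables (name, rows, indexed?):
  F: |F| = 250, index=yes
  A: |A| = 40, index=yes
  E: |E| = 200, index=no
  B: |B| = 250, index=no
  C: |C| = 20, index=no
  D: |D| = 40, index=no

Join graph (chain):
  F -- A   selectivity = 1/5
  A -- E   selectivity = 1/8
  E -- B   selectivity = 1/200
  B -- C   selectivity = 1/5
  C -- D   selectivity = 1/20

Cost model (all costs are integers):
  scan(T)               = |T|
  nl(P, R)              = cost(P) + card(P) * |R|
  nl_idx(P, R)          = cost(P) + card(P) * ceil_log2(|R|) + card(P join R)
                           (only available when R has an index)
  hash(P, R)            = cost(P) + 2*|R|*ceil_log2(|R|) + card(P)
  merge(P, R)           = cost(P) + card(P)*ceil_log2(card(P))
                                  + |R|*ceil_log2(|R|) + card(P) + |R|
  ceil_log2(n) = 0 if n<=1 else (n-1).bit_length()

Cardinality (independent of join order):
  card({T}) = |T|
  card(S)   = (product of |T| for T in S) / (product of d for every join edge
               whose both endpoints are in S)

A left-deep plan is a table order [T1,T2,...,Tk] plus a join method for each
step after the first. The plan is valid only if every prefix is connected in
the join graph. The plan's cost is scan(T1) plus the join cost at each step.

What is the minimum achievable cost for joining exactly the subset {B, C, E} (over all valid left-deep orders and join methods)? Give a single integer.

Selinger DP over subsets of {B,C,E}:
  {E}: scan cost=200, card=200
  {B}: scan cost=250, card=250
  {C}: scan cost=20, card=20
  {BE}: card=250; try (E,hash)→3700, (B,merge)→4250, (E,merge)→4300, (B,hash)→4400, (B,nl)→50200, (E,nl)→50250; best=3700 via (E,hash)
  {BC}: card=1000; try (C,hash)→700, (B,merge)→2390, (C,merge)→2620, (B,hash)→4040, (B,nl)→5020, (C,nl)→5250; best=700 via (C,hash)
  {BCE}: card=1000; try (C,hash)→4150, (E,hash)→4900, (C,merge)→6070, (C,nl)→8700, (E,merge)→13500, (E,nl)→200700; best=4150 via (C,hash)

4150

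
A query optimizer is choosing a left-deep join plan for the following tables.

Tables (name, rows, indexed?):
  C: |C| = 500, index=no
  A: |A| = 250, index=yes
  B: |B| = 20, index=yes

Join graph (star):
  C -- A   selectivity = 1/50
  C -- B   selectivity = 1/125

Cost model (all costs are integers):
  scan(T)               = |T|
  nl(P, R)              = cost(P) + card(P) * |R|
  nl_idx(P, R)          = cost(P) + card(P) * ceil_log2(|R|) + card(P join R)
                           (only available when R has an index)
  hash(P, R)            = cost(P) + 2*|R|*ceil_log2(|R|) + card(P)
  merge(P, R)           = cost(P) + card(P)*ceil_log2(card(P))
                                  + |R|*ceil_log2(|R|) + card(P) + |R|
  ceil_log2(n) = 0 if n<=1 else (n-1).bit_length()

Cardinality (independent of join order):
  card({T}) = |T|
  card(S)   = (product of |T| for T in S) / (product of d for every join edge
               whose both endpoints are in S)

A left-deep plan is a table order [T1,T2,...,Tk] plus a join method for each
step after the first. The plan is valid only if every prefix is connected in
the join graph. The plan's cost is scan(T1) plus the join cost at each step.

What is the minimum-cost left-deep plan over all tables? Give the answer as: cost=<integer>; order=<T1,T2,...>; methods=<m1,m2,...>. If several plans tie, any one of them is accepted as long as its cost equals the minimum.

Selinger DP (subsets sized 1..n):
  {C}: scan cost=500, card=500
  {A}: scan cost=250, card=250
  {B}: scan cost=20, card=20
  {AC}: card=2500; try (A,hash)→5000, (A,nl_idx)→7000, (C,merge)→7500, (A,merge)→7750, (C,hash)→9500, (C,nl)→125250 …(+1); best=5000 via (A,hash)
  {BC}: card=80; try (B,hash)→1200, (B,nl_idx)→3080, (C,merge)→5140, (B,merge)→5620, (C,hash)→9040, (C,nl)→10020 …(+1); best=1200 via (B,hash)
  {ABC}: card=400; try (A,nl_idx)→2240, (A,merge)→4090, (A,hash)→5280, (B,hash)→7700, (B,nl_idx)→17900, (A,nl)→21200 …(+2); best=2240 via (A,nl_idx)

cost=2240; order=C,B,A; methods=hash,nl_idx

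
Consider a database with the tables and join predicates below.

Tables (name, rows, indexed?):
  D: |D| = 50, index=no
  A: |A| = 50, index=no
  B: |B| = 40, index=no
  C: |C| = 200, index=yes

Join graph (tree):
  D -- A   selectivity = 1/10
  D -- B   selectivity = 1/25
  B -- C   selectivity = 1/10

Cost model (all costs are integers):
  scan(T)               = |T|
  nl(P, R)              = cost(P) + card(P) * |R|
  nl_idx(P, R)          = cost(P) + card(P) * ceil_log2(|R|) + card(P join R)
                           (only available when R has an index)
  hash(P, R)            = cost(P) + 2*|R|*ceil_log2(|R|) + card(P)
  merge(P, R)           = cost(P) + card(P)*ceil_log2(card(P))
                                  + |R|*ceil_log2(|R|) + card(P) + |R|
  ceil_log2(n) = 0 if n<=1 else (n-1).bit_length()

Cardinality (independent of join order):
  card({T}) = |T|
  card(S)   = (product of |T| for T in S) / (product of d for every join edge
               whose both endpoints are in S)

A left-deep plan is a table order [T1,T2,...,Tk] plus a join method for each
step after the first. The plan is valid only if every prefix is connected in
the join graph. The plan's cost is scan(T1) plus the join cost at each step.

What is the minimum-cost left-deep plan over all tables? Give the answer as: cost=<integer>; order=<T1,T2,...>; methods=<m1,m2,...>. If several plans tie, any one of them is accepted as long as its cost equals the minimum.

cost=4480; order=C,B,D,A; methods=hash,hash,hash

Selinger DP (subsets sized 1..n):
  {D}: scan cost=50, card=50
  {A}: scan cost=50, card=50
  {B}: scan cost=40, card=40
  {C}: scan cost=200, card=200
  {AD}: card=250; try (D,hash)→700, (A,hash)→700, (D,merge)→750, (A,merge)→750, (D,nl)→2550, (A,nl)→2550; best=700 via (D,hash)
  {BD}: card=80; try (B,hash)→580, (D,merge)→670, (D,hash)→680, (B,merge)→680, (D,nl)→2040, (B,nl)→2050; best=580 via (B,hash)
  {BC}: card=800; try (B,hash)→880, (C,nl_idx)→1160, (C,merge)→2120, (B,merge)→2280, (C,hash)→3280, (C,nl)→8040 …(+1); best=880 via (B,hash)
  {ABD}: card=400; try (A,hash)→1260, (B,hash)→1430, (A,merge)→1570, (B,merge)→3230, (A,nl)→4580, (B,nl)→10700; best=1260 via (A,hash)
  {BCD}: card=1600; try (D,hash)→2280, (C,nl_idx)→2820, (C,merge)→3020, (C,hash)→3860, (D,merge)→10030, (C,nl)→16580 …(+1); best=2280 via (D,hash)
  {ABCD}: card=8000; try (A,hash)→4480, (C,hash)→4860, (C,merge)→7060, (C,nl_idx)→12460, (A,merge)→21830, (C,nl)→81260 …(+1); best=4480 via (A,hash)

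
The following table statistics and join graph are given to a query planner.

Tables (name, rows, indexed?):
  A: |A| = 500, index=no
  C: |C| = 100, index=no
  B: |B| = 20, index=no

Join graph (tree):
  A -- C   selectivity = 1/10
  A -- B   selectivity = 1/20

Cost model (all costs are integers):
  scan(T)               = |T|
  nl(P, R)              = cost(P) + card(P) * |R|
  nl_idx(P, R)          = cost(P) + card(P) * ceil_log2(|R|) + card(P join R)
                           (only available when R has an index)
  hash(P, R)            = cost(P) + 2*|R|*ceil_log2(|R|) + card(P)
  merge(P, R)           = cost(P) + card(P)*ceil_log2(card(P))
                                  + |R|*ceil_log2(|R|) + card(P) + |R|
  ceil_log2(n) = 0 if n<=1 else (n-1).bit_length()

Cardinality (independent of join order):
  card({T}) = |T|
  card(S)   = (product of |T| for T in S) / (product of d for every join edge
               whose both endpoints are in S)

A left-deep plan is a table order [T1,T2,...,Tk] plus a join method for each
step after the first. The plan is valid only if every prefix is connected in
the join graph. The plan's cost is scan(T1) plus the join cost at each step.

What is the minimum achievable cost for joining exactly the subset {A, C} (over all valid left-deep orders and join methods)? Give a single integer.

2400

Selinger DP over subsets of {A,C}:
  {A}: scan cost=500, card=500
  {C}: scan cost=100, card=100
  {AC}: card=5000; try (C,hash)→2400, (A,merge)→5900, (C,merge)→6300, (A,hash)→9200, (A,nl)→50100, (C,nl)→50500; best=2400 via (C,hash)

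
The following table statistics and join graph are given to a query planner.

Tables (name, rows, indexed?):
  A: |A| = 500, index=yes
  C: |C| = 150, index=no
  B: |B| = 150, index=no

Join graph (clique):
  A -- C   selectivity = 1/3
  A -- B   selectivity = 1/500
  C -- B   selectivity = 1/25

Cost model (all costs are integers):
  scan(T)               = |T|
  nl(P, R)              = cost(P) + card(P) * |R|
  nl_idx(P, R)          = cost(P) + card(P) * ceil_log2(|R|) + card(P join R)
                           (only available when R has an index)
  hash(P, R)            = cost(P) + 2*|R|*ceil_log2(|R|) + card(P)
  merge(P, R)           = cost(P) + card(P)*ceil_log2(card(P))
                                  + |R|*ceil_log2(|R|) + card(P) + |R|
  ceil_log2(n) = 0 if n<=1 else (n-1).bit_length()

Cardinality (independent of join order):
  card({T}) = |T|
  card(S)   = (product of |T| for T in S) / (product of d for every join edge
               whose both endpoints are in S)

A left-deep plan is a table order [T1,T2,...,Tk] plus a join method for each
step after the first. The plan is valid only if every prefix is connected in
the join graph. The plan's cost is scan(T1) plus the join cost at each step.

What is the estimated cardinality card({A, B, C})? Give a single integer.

300

Tables in S: A(500), B(150), C(150)
Edges inside S: A-C(d=3), A-B(d=500), C-B(d=25)
numerator = 500 * 150 * 150 = 11250000
denominator = 3 * 500 * 25 = 37500
card(S) = 11250000 / 37500 = 300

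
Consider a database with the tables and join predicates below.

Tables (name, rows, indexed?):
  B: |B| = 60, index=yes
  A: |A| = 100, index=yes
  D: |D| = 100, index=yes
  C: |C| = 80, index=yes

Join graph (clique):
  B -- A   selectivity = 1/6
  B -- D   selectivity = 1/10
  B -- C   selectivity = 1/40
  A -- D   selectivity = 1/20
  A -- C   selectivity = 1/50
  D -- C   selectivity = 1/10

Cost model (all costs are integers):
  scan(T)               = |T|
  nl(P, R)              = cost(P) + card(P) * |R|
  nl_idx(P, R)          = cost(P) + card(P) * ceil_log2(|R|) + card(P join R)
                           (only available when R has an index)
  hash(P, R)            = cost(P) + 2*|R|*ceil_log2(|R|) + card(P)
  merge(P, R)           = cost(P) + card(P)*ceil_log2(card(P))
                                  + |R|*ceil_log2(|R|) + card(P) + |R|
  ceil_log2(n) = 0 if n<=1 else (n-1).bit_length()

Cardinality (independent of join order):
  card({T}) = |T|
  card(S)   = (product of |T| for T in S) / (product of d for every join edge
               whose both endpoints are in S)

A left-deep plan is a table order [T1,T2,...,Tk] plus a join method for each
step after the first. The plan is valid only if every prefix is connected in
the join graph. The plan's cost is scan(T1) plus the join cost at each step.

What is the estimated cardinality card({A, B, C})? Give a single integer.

Tables in S: A(100), B(60), C(80)
Edges inside S: B-A(d=6), B-C(d=40), A-C(d=50)
numerator = 100 * 60 * 80 = 480000
denominator = 6 * 40 * 50 = 12000
card(S) = 480000 / 12000 = 40

40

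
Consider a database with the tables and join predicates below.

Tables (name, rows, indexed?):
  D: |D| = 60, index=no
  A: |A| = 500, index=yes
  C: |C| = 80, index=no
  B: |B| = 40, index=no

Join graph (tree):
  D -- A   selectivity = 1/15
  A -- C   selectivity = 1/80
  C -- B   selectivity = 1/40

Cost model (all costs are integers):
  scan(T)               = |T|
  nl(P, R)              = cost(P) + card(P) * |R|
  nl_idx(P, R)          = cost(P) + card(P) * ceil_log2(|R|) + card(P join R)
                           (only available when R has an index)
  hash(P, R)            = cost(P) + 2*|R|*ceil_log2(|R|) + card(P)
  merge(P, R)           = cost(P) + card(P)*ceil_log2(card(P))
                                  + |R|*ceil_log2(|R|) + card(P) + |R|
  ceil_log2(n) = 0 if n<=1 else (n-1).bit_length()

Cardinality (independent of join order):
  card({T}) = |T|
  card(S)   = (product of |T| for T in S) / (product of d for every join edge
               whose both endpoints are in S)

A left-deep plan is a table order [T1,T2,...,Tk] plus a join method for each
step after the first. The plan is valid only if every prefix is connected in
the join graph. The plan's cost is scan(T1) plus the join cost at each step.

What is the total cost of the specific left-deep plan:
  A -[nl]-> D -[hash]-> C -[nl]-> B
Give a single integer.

step 1: scan A: cost=500, card=500
step 2: join D via nl
    card(P join D) = 500*60/(15) = 2000
    cost = 500 + 500*60 = 30500
step 3: join C via hash
    card(P join C) = 2000*80/(80) = 2000
    cost = 30500 + 2*80*7 + 2000 = 33620
step 4: join B via nl
    card(P join B) = 2000*40/(40) = 2000
    cost = 33620 + 2000*40 = 113620

113620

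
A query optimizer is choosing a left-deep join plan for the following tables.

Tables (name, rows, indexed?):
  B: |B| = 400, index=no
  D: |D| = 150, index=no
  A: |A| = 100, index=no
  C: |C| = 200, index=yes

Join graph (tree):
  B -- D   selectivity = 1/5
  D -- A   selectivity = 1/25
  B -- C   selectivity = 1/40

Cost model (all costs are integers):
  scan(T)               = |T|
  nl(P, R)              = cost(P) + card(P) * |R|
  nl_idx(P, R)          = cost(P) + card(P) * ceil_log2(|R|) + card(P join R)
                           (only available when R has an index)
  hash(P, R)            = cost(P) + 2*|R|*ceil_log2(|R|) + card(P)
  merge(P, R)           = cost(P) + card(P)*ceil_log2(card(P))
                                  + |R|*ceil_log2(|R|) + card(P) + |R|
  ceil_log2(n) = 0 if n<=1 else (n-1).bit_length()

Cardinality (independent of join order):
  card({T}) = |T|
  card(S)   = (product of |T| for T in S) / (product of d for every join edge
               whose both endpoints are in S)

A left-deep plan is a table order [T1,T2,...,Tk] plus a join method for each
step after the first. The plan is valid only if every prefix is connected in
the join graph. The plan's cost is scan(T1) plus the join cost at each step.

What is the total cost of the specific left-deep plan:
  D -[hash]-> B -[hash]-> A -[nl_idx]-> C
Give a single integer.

step 1: scan D: cost=150, card=150
step 2: join B via hash
    card(P join B) = 150*400/(5) = 12000
    cost = 150 + 2*400*9 + 150 = 7500
step 3: join A via hash
    card(P join A) = 12000*100/(25) = 48000
    cost = 7500 + 2*100*7 + 12000 = 20900
step 4: join C via nl_idx
    card(P join C) = 48000*200/(40) = 240000
    cost = 20900 + 48000*8 + 240000 = 644900

644900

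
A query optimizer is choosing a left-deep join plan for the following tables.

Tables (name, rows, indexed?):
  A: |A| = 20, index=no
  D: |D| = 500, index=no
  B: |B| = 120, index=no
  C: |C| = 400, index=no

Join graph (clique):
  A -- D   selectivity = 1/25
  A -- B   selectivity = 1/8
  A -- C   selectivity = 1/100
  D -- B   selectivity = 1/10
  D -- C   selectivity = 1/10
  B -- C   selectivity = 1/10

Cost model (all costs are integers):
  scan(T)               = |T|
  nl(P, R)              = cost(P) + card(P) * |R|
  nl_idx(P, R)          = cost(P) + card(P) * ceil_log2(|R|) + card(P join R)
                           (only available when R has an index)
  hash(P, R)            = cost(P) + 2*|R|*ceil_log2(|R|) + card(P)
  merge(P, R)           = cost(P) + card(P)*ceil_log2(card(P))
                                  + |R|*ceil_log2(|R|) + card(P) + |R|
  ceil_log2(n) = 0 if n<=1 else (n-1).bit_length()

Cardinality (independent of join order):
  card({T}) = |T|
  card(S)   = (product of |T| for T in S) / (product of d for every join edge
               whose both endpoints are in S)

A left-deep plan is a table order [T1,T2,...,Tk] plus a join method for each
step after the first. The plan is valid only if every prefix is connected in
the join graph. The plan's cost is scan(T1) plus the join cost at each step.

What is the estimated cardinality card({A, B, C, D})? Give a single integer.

24

Tables in S: A(20), B(120), C(400), D(500)
Edges inside S: A-D(d=25), A-B(d=8), A-C(d=100), D-B(d=10), D-C(d=10), B-C(d=10)
numerator = 20 * 120 * 400 * 500 = 480000000
denominator = 25 * 8 * 100 * 10 * 10 * 10 = 20000000
card(S) = 480000000 / 20000000 = 24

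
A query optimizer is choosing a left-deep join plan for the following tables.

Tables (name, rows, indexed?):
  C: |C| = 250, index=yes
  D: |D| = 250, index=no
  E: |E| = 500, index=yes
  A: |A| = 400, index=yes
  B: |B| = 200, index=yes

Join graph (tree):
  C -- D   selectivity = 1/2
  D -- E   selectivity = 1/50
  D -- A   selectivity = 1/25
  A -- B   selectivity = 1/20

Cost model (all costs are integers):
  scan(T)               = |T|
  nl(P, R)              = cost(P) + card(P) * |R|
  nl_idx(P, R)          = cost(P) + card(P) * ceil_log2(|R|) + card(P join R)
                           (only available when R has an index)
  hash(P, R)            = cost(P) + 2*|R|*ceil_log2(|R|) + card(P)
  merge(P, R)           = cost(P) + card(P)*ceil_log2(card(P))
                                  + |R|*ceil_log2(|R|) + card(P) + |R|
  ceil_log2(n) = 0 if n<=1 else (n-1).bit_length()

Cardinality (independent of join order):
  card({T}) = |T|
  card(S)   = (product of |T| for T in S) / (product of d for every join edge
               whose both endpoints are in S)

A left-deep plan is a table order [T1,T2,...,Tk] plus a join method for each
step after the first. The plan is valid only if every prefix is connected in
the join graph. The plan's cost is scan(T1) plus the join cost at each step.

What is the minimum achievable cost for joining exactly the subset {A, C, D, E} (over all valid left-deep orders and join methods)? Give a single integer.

58700

Selinger DP over subsets of {A,C,D,E}:
  {C}: scan cost=250, card=250
  {D}: scan cost=250, card=250
  {E}: scan cost=500, card=500
  {A}: scan cost=400, card=400
  {CD}: card=31250; try (D,hash)→4500, (C,hash)→4500, (D,merge)→4750, (C,merge)→4750, (C,nl_idx)→33500, (D,nl)→62750 …(+1); best=4500 via (D,hash)
  {DE}: card=2500; try (E,nl_idx)→5000, (D,hash)→5000, (E,merge)→7500, (D,merge)→7750, (E,hash)→9500, (E,nl)→125250 …(+1); best=5000 via (E,nl_idx)
  {AD}: card=4000; try (D,hash)→4800, (A,merge)→6500, (A,nl_idx)→6500, (D,merge)→6650, (A,hash)→7700, (A,nl)→100250 …(+1); best=4800 via (D,hash)
  {CDE}: card=312500; try (C,hash)→11500, (C,merge)→39750, (E,hash)→44750, (C,nl_idx)→337500, (E,merge)→509500, (E,nl_idx)→598250 …(+2); best=11500 via (C,hash)
  {ACD}: card=500000; try (C,hash)→12800, (A,hash)→42950, (C,merge)→59050, (A,merge)→508500, (C,nl_idx)→536800, (A,nl_idx)→785750 …(+2); best=12800 via (C,hash)
  {ADE}: card=40000; try (A,hash)→14700, (E,hash)→17800, (A,merge)→41500, (E,merge)→61800, (A,nl_idx)→67500, (E,nl_idx)→80800 …(+2); best=14700 via (A,hash)
  {ACDE}: card=5000000; try (C,hash)→58700, (A,hash)→331200, (E,hash)→521800, (C,merge)→696950, (C,nl_idx)→5334700, (A,merge)→6265500 …(+6); best=58700 via (C,hash)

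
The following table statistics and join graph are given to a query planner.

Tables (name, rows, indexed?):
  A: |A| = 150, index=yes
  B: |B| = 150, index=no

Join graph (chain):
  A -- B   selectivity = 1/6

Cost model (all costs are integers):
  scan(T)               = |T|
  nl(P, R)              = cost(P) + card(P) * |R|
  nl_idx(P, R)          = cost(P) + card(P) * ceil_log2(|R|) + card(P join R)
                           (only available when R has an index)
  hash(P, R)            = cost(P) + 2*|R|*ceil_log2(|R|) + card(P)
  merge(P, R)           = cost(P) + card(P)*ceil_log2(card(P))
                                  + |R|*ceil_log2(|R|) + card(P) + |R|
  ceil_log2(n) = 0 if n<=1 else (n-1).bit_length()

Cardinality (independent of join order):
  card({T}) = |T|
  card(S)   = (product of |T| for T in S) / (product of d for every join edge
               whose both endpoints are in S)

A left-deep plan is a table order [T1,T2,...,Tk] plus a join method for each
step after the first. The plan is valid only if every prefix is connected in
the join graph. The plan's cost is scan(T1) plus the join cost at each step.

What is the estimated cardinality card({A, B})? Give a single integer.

Tables in S: A(150), B(150)
Edges inside S: A-B(d=6)
numerator = 150 * 150 = 22500
denominator = 6 = 6
card(S) = 22500 / 6 = 3750

3750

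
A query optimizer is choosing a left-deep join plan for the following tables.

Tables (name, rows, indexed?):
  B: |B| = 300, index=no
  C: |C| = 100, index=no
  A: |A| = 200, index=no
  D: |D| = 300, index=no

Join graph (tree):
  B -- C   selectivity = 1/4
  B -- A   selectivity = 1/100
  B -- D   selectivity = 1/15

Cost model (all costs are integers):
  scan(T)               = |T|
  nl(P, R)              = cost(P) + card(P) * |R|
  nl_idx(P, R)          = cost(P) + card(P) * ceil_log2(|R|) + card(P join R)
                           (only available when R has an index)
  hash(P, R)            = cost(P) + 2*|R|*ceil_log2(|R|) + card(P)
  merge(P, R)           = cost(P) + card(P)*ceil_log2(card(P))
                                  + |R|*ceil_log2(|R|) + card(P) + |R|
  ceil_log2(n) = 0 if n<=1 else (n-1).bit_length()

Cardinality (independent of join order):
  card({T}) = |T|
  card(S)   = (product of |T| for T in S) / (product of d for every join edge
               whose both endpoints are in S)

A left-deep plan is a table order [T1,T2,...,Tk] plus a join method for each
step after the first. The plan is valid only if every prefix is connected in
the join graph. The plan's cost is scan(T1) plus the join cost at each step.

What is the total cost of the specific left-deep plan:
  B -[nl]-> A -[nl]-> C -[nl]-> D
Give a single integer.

step 1: scan B: cost=300, card=300
step 2: join A via nl
    card(P join A) = 300*200/(100) = 600
    cost = 300 + 300*200 = 60300
step 3: join C via nl
    card(P join C) = 600*100/(4) = 15000
    cost = 60300 + 600*100 = 120300
step 4: join D via nl
    card(P join D) = 15000*300/(15) = 300000
    cost = 120300 + 15000*300 = 4620300

4620300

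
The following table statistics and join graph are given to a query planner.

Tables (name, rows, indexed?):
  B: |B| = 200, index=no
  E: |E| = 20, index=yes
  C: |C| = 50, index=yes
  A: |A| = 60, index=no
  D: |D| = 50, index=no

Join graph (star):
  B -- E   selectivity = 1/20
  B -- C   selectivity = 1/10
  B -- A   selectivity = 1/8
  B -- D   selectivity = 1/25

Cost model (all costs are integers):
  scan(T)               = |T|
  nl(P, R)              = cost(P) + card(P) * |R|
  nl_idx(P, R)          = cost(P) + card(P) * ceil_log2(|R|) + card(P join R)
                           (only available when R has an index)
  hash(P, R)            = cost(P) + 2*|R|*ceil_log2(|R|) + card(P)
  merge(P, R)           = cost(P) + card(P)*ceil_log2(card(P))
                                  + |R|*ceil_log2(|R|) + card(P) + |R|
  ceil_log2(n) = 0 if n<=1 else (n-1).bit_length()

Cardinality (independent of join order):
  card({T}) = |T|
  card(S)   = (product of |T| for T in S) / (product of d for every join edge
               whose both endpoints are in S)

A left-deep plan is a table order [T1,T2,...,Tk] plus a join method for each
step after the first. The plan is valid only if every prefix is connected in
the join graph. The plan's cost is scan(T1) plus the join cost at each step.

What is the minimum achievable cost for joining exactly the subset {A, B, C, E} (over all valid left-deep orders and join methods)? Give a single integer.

Selinger DP over subsets of {A,B,C,E}:
  {B}: scan cost=200, card=200
  {E}: scan cost=20, card=20
  {C}: scan cost=50, card=50
  {A}: scan cost=60, card=60
  {BE}: card=200; try (E,hash)→600, (E,nl_idx)→1400, (B,merge)→1940, (E,merge)→2120, (B,hash)→3240, (B,nl)→4020 …(+1); best=600 via (E,hash)
  {BC}: card=1000; try (C,hash)→1000, (B,merge)→2200, (C,merge)→2350, (C,nl_idx)→2400, (B,hash)→3300, (B,nl)→10050 …(+1); best=1000 via (C,hash)
  {AB}: card=1500; try (A,hash)→1120, (B,merge)→2280, (A,merge)→2420, (B,hash)→3320, (B,nl)→12060, (A,nl)→12200; best=1120 via (A,hash)
  {BCE}: card=1000; try (C,hash)→1400, (E,hash)→2200, (C,merge)→2750, (C,nl_idx)→2800, (E,nl_idx)→7000, (C,nl)→10600 …(+2); best=1400 via (C,hash)
  {ABE}: card=1500; try (A,hash)→1520, (E,hash)→2820, (A,merge)→2820, (E,nl_idx)→10120, (A,nl)→12600, (E,merge)→19240 …(+1); best=1520 via (A,hash)
  {ABC}: card=7500; try (A,hash)→2720, (C,hash)→3220, (A,merge)→12420, (C,nl_idx)→17620, (C,merge)→19470, (A,nl)→61000 …(+1); best=2720 via (A,hash)
  {ABCE}: card=7500; try (A,hash)→3120, (C,hash)→3620, (E,hash)→10420, (A,merge)→12820, (C,nl_idx)→18020, (C,merge)→19870 …(+5); best=3120 via (A,hash)

3120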